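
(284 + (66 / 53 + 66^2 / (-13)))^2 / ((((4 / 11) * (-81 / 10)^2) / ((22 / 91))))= 7131882513800 / 283432647771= 25.16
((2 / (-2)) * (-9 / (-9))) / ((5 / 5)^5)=-1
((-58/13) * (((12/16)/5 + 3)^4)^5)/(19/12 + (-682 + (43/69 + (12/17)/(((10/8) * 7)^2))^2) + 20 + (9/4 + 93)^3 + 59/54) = -278816470985449176773126014385935097959441719423/5832924910803635740945940480000000000000000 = -47800.46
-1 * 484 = -484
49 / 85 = 0.58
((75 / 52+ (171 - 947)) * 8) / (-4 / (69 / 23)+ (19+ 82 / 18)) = -362493 / 1300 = -278.84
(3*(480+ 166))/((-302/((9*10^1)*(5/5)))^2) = 3924450/22801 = 172.12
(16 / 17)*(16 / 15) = 256 / 255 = 1.00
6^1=6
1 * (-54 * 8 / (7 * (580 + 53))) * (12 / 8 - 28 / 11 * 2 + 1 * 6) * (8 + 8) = -61056 / 16247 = -3.76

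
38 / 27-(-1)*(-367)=-9871 / 27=-365.59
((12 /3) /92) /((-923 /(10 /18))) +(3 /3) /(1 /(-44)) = -8406689 /191061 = -44.00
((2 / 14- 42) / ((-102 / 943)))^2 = 76341137401 / 509796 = 149748.40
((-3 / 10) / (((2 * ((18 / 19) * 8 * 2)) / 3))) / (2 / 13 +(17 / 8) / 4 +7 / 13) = -247 / 10180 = -0.02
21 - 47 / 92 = 1885 / 92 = 20.49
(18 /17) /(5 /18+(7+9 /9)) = 0.13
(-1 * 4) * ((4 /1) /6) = -8 /3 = -2.67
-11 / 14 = -0.79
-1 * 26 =-26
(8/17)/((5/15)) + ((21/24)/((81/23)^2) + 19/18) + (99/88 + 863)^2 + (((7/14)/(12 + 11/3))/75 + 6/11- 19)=68892725673911749/92263406400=746696.10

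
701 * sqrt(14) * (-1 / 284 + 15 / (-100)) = -76409 * sqrt(14) / 710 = -402.67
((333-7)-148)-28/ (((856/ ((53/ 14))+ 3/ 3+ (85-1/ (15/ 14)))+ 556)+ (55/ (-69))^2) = 194855470918/ 1094892121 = 177.97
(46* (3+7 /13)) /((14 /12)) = 12696 /91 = 139.52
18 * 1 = 18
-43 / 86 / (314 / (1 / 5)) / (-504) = 1 / 1582560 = 0.00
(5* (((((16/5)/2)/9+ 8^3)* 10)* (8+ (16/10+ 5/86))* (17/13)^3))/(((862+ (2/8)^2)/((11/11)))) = 174982036864/272728989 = 641.60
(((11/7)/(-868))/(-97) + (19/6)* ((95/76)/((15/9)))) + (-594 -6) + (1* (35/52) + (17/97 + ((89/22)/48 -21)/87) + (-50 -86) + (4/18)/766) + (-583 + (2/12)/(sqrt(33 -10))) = -29566163423563405/22466403287328 + sqrt(23)/138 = -1315.98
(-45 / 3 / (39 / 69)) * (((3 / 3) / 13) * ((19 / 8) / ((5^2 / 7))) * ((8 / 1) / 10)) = -9177 / 8450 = -1.09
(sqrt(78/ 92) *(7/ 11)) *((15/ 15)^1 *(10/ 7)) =5 *sqrt(1794)/ 253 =0.84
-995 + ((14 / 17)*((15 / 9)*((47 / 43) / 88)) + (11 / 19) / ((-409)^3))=-124804565528501057 / 125433873296292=-994.98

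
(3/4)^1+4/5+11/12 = 37/15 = 2.47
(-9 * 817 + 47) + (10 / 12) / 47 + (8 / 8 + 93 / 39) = -26771323 / 3666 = -7302.60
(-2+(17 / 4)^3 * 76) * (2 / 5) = 18663 / 8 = 2332.88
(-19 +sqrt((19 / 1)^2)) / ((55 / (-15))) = 0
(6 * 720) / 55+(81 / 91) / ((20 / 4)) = 394011 / 5005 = 78.72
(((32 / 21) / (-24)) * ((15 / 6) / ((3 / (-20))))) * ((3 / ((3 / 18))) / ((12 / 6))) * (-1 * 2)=-400 / 21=-19.05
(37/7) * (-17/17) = -37/7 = -5.29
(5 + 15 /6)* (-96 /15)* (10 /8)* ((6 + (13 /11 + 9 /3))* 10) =-67200 /11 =-6109.09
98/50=49/25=1.96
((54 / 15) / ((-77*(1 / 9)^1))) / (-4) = 81 / 770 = 0.11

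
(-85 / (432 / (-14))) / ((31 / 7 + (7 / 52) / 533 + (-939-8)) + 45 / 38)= -548326415 / 187389017514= -0.00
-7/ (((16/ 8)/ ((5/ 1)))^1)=-35/ 2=-17.50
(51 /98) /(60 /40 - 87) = -17 /2793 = -0.01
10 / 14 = 5 / 7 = 0.71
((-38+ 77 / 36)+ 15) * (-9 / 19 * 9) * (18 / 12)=20277 / 152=133.40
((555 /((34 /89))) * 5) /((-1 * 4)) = -246975 /136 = -1815.99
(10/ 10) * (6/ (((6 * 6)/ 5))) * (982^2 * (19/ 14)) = 22902695/ 21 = 1090604.52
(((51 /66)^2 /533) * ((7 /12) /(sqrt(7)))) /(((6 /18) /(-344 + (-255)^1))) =-0.44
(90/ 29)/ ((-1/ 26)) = -80.69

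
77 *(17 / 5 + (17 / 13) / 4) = 74613 / 260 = 286.97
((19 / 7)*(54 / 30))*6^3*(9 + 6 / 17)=5872824 / 595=9870.29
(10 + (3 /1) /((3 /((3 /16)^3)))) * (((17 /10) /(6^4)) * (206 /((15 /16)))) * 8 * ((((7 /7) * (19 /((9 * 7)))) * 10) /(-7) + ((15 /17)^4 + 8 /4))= 50.19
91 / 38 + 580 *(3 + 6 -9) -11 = -327 / 38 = -8.61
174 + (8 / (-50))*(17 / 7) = 30382 / 175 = 173.61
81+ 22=103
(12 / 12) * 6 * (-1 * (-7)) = 42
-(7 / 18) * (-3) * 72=84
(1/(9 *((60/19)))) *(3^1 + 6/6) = 19/135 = 0.14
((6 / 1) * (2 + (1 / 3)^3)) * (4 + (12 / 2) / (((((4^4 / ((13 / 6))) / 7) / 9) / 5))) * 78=3660085 / 192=19062.94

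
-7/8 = -0.88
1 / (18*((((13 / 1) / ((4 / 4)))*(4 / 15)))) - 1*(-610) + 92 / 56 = 1335863 / 2184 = 611.66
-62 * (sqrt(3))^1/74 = -31 * sqrt(3)/37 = -1.45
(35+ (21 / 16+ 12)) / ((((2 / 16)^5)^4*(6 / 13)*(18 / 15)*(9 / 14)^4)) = 34771606734632358542049280 / 59049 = 588860213291204906807.05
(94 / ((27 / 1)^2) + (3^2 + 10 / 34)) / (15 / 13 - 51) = -379535 / 2007666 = -0.19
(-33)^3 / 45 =-3993 / 5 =-798.60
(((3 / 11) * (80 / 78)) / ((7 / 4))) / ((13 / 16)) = 2560 / 13013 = 0.20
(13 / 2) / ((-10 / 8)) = -26 / 5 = -5.20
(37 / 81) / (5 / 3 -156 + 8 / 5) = -185 / 61857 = -0.00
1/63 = 0.02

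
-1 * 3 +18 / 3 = 3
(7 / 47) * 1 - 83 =-3894 / 47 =-82.85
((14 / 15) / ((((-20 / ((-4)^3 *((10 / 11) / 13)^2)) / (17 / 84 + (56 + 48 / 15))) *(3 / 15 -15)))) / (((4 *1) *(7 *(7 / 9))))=-99796 / 37074037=-0.00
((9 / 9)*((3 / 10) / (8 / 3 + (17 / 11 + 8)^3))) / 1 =11979 / 34835230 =0.00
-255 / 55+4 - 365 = -4022 / 11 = -365.64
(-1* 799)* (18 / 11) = -14382 / 11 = -1307.45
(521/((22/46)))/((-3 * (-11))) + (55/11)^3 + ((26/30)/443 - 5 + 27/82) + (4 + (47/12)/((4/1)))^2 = 4509964181159/25317768960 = 178.13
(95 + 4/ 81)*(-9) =-7699/ 9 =-855.44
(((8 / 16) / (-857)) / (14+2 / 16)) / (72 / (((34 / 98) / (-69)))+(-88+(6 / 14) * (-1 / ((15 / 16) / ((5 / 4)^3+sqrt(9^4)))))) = 0.00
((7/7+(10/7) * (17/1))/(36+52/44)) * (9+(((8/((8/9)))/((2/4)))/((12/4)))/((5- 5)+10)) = 6.53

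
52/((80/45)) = 117/4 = 29.25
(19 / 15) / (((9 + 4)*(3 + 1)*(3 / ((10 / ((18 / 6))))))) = 19 / 702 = 0.03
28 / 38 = 0.74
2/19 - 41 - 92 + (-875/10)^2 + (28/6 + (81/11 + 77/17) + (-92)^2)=682342919/42636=16003.91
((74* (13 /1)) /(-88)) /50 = -0.22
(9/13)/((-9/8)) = -8/13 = -0.62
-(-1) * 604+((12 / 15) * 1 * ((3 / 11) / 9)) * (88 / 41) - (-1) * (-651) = -28873 / 615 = -46.95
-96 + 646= 550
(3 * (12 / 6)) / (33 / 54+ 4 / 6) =108 / 23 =4.70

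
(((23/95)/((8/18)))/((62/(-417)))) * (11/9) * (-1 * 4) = 105501/5890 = 17.91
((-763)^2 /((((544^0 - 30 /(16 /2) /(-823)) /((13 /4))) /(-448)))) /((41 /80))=-223233960535040 /135587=-1646425988.74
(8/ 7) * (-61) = -488/ 7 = -69.71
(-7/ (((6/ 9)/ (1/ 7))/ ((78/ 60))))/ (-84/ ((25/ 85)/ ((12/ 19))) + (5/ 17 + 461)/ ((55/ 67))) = -3553/ 695224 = -0.01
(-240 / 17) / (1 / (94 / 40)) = -564 / 17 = -33.18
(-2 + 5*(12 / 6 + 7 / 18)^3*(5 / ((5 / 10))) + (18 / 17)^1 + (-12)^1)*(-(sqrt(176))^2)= -1458554020 / 12393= -117691.76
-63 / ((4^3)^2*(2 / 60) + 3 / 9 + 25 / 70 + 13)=-0.42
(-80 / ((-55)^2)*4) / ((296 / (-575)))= 920 / 4477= 0.21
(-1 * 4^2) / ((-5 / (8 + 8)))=256 / 5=51.20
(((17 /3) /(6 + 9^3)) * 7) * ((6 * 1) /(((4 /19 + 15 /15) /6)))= 1292 /805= 1.60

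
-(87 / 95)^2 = -7569 / 9025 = -0.84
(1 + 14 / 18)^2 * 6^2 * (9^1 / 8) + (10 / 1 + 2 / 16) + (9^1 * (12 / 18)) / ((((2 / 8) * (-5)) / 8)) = 3989 / 40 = 99.72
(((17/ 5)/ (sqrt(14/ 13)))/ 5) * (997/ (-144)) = -16949 * sqrt(182)/ 50400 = -4.54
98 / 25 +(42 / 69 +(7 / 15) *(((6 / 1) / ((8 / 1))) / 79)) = 823669 / 181700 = 4.53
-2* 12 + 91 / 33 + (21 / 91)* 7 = -8420 / 429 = -19.63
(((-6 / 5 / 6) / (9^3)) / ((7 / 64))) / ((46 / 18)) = -64 / 65205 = -0.00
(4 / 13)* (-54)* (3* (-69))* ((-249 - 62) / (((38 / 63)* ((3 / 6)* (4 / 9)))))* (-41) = 80814894426 / 247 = 327185807.39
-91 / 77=-13 / 11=-1.18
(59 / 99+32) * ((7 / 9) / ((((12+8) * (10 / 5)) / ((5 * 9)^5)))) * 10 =51460565625 / 44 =1169558309.66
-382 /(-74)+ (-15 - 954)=-35662 /37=-963.84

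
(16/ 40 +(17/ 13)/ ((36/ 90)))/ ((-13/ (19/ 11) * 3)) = -3021/ 18590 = -0.16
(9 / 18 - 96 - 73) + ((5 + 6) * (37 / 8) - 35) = -1221 / 8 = -152.62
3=3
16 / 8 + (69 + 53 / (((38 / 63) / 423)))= 1415095 / 38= 37239.34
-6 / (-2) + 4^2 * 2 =35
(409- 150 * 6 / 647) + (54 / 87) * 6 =7717843 / 18763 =411.33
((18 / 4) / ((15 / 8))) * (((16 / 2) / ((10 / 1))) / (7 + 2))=0.21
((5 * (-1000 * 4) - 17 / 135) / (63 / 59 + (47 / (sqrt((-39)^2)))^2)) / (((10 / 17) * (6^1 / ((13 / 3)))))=-5949733161047 / 610615800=-9743.82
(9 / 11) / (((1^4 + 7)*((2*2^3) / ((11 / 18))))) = 1 / 256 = 0.00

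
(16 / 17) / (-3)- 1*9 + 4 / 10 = -2273 / 255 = -8.91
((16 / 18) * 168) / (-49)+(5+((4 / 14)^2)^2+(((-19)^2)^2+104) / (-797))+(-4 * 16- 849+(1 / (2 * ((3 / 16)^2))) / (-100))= -462777259429 / 430559325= -1074.83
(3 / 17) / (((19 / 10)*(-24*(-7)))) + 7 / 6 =31669 / 27132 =1.17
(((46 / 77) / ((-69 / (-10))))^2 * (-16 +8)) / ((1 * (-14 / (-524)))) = -838400 / 373527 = -2.24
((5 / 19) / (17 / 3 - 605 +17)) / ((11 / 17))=-255 / 365123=-0.00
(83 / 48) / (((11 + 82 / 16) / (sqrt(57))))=83*sqrt(57) / 774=0.81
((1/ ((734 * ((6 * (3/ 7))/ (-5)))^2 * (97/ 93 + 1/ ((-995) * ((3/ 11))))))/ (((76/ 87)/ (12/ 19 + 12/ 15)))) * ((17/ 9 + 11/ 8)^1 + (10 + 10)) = 6240402319375/ 24241640284577664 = 0.00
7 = 7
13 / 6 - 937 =-5609 / 6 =-934.83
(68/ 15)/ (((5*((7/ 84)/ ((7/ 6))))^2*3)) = 13328/ 1125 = 11.85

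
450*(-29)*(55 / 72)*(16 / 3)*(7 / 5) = -223300 / 3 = -74433.33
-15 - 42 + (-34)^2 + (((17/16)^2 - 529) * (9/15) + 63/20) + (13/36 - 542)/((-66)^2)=785.30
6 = 6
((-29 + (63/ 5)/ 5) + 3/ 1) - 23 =-1162/ 25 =-46.48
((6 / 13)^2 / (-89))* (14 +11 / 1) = -900 / 15041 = -0.06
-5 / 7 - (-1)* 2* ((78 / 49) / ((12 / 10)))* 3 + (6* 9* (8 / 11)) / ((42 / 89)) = 90.47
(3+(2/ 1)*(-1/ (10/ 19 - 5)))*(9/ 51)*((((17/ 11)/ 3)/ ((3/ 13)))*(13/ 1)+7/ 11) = 860248/ 47685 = 18.04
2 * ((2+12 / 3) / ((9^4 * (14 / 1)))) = 2 / 15309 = 0.00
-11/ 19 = -0.58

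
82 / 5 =16.40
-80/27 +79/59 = -2587/1593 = -1.62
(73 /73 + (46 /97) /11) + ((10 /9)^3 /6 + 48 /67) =1.99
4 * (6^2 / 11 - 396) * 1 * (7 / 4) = -30240 / 11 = -2749.09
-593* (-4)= 2372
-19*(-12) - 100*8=-572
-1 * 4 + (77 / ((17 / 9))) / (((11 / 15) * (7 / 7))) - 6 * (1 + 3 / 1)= 469 / 17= 27.59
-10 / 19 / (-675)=2 / 2565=0.00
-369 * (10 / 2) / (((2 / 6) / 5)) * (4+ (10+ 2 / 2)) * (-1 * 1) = 415125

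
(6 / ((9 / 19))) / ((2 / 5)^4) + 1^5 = 11899 / 24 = 495.79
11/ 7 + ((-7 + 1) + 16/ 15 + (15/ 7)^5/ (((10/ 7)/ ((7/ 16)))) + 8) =3041741/ 164640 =18.48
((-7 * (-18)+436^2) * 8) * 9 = 13695984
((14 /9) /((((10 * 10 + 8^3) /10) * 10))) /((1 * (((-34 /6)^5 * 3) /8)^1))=-28 /24137569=-0.00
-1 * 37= -37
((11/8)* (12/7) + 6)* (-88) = -5148/7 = -735.43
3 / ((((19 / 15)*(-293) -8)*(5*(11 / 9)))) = -81 / 62557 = -0.00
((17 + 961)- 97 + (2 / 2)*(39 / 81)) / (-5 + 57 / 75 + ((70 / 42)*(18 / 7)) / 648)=-16660000 / 80011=-208.22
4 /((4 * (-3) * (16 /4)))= -1 /12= -0.08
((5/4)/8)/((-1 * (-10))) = 1/64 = 0.02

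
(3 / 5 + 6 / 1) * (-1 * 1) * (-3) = 99 / 5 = 19.80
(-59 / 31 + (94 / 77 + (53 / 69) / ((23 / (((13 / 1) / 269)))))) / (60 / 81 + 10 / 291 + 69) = -605670240312 / 62072089946867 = -0.01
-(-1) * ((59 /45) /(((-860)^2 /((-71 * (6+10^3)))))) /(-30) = 2107067 /499230000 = 0.00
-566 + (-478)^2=227918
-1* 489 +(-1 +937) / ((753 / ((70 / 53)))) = -6483327 / 13303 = -487.36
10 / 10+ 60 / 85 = 29 / 17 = 1.71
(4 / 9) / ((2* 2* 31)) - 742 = -207017 / 279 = -742.00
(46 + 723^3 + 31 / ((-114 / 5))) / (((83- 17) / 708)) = 2541978108893 / 627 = 4054191561.23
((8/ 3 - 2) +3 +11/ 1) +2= 50/ 3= 16.67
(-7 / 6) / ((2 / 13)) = -91 / 12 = -7.58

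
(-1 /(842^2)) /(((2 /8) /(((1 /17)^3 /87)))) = -1 /75758297871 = -0.00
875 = 875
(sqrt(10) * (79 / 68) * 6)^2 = 280845 / 578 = 485.89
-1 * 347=-347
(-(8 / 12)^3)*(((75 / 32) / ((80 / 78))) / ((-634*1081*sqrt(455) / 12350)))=6175*sqrt(455) / 230278944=0.00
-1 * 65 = -65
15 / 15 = 1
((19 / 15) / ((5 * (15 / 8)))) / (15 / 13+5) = 0.02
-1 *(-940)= 940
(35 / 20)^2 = 49 / 16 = 3.06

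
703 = 703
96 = 96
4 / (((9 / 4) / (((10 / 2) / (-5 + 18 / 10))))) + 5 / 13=-280 / 117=-2.39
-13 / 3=-4.33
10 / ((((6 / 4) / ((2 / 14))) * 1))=20 / 21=0.95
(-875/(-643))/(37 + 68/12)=2625/82304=0.03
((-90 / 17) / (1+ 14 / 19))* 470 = -267900 / 187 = -1432.62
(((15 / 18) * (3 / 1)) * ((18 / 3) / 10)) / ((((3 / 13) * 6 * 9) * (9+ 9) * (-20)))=-13 / 38880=-0.00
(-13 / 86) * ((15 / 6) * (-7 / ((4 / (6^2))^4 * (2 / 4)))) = 2985255 / 86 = 34712.27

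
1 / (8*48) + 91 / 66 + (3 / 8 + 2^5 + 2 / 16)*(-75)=-2436.12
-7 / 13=-0.54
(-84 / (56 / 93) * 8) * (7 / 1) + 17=-7795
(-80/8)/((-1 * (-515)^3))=-0.00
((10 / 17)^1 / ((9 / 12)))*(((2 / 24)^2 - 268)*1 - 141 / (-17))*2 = -3178715 / 7803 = -407.37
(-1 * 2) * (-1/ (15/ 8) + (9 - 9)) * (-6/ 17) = -32/ 85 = -0.38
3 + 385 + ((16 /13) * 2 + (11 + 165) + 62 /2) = 7767 /13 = 597.46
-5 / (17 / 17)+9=4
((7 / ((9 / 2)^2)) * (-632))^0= 1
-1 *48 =-48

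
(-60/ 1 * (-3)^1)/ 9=20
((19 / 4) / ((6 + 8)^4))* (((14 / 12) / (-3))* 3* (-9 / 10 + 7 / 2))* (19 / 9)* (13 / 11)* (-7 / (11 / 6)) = 61009 / 17075520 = 0.00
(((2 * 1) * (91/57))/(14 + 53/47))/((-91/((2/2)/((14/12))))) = -0.00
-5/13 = -0.38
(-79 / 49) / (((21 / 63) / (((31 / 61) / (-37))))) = 7347 / 110593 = 0.07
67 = 67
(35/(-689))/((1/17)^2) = -10115/689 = -14.68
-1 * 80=-80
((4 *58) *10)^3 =12487168000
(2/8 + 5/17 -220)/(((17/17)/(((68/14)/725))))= -14923/10150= -1.47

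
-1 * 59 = -59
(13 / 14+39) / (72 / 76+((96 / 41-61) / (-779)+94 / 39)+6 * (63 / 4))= 696302139 / 1707822305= 0.41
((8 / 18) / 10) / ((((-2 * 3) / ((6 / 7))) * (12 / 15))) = -1 / 126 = -0.01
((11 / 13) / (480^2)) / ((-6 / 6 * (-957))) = 1 / 260582400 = 0.00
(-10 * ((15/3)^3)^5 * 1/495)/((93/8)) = -488281250000/9207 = -53033697.19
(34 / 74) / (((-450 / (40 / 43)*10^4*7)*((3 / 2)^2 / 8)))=-136 / 2819053125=-0.00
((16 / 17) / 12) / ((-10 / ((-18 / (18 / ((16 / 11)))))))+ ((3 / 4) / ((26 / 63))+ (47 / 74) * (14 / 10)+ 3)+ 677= 7369011289 / 10793640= 682.72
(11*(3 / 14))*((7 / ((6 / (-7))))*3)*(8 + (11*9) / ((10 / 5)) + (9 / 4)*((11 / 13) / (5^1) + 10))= -4827669 / 1040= -4641.99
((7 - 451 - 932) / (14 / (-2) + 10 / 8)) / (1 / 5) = 1196.52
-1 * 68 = -68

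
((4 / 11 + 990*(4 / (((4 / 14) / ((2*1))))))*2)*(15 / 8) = 1143465 / 11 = 103951.36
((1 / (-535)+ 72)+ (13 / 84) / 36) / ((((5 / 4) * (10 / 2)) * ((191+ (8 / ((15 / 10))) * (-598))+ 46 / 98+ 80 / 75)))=-815418877 / 212114809800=-0.00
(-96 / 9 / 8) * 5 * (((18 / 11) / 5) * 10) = -240 / 11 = -21.82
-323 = -323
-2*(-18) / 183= 12 / 61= 0.20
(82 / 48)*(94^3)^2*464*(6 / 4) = 820255169675584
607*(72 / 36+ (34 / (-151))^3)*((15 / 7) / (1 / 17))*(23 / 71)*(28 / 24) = 4062377573815 / 244449521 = 16618.47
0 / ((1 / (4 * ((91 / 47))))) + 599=599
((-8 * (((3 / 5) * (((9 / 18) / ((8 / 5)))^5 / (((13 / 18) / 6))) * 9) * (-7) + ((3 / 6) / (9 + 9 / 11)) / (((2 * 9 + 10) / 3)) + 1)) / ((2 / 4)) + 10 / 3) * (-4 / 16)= -29791553 / 53673984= -0.56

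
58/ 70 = 29/ 35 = 0.83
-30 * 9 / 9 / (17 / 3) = -90 / 17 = -5.29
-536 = -536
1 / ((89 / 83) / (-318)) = -26394 / 89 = -296.56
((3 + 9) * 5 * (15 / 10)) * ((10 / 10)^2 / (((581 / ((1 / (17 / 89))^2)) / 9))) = 38.21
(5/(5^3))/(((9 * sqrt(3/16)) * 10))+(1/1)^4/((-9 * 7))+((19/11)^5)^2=2 * sqrt(3)/3375+386231236816862/1634057749863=236.36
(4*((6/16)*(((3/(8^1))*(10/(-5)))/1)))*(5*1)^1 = -45/8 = -5.62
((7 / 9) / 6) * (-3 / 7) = -0.06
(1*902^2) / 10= 406802 / 5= 81360.40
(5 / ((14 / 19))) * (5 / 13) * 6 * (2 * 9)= 25650 / 91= 281.87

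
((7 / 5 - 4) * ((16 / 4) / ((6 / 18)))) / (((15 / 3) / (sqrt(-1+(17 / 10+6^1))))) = -78 * sqrt(670) / 125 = -16.15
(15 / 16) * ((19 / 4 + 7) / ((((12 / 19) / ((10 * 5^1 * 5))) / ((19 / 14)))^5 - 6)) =-1.84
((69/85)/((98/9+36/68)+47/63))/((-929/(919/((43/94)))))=-187759971/1301073790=-0.14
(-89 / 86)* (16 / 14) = -356 / 301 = -1.18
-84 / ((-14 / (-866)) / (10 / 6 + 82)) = -434732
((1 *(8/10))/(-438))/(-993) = 2/1087335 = 0.00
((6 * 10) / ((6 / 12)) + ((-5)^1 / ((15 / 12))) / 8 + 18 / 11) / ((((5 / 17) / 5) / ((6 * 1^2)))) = 12355.91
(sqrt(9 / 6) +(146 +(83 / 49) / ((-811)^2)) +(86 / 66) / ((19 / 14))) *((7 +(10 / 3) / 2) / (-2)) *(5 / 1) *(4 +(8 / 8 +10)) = -965135339810525 / 20207162283 - 325 *sqrt(6) / 2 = -48160.08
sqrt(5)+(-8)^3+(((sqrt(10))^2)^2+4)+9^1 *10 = -318+sqrt(5) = -315.76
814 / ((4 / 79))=32153 / 2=16076.50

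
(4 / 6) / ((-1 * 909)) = -2 / 2727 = -0.00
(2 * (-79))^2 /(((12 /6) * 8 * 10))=6241 /40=156.02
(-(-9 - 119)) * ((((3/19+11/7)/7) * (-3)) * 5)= -441600/931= -474.33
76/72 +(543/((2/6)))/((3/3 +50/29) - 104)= -264845/17622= -15.03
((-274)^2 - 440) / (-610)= -37318 / 305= -122.35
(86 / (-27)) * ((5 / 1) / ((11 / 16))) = -6880 / 297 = -23.16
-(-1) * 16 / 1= 16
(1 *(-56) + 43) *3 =-39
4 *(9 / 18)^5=1 / 8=0.12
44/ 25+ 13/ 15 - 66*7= -34453/ 75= -459.37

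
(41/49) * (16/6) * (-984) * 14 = -215168/7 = -30738.29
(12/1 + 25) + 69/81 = 1022/27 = 37.85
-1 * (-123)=123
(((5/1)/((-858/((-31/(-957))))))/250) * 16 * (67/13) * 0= 0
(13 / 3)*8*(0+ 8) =277.33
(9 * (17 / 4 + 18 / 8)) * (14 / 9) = 91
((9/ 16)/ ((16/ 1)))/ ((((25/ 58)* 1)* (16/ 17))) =4437/ 51200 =0.09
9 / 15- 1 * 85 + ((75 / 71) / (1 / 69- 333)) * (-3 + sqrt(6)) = -688329287 / 8156480- 5175 * sqrt(6) / 1631296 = -84.40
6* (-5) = -30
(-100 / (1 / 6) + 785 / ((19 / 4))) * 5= -41300 / 19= -2173.68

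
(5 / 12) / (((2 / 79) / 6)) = 395 / 4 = 98.75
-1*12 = -12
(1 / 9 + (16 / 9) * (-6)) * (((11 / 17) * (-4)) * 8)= 33440 / 153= 218.56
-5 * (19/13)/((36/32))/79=-760/9243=-0.08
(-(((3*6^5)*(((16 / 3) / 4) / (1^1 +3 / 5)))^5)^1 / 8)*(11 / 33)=-115683138142617600000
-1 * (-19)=19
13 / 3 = 4.33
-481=-481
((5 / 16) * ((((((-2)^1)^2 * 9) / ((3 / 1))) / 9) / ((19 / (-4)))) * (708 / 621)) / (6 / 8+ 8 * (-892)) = 4720 / 336755259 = 0.00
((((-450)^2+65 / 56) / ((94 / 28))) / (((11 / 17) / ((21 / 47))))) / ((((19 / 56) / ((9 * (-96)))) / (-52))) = 231492111701760 / 41971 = 5515525284.17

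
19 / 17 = 1.12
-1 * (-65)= 65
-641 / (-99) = 641 / 99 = 6.47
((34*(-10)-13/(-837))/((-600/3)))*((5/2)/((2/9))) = 284567/14880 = 19.12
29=29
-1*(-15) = 15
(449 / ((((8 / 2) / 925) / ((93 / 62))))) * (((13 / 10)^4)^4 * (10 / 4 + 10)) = 33163698385080500095599 / 256000000000000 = 129545696.82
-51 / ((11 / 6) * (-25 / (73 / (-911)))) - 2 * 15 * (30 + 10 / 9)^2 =-196412203126 / 6764175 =-29037.13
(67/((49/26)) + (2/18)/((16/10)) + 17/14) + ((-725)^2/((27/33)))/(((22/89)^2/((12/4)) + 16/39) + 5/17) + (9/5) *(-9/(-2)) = 59516903235297079/67139092440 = 886471.67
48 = 48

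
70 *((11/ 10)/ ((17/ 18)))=1386/ 17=81.53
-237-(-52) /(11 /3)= -2451 /11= -222.82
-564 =-564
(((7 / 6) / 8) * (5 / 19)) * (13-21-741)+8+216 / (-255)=-1673779 / 77520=-21.59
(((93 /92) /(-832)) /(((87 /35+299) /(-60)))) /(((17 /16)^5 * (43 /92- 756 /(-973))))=55596441600 /387422480609827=0.00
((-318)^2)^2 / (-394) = -5113031688 / 197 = -25954475.57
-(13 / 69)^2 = -169 / 4761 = -0.04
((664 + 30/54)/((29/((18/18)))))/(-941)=-5981/245601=-0.02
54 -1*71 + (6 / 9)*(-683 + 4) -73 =-1628 / 3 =-542.67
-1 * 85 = -85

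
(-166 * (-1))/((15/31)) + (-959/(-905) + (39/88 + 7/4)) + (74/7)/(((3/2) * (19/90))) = 12065578447/31776360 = 379.70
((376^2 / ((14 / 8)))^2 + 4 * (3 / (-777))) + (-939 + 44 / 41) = 485128602462209 / 74333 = 6526423021.57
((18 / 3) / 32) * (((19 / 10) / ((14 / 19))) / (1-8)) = -1083 / 15680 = -0.07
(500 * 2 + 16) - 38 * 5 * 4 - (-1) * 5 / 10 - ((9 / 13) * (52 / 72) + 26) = 230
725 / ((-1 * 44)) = -725 / 44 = -16.48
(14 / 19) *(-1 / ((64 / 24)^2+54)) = -63 / 5225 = -0.01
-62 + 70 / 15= -172 / 3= -57.33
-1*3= -3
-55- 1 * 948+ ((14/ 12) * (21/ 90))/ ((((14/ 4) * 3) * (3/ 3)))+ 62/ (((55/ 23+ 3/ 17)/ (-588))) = -1030136533/ 67770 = -15200.48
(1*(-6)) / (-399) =2 / 133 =0.02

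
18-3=15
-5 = -5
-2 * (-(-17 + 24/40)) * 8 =-1312/5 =-262.40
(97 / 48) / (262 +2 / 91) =8827 / 1144512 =0.01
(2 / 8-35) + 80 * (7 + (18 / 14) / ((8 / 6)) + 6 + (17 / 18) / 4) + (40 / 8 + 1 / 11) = 3066865 / 2772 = 1106.37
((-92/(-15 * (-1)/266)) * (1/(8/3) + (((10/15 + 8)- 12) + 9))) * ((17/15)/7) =-215441/135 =-1595.86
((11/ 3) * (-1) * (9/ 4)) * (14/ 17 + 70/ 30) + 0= -26.04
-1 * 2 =-2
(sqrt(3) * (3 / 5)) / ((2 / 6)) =9 * sqrt(3) / 5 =3.12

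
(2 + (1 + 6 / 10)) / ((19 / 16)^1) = 288 / 95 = 3.03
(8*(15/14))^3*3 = 648000/343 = 1889.21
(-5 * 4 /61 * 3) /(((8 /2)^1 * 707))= -15 /43127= -0.00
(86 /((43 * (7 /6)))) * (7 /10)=6 /5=1.20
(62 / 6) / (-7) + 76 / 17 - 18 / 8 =1063 / 1428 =0.74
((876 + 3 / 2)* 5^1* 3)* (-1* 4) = -52650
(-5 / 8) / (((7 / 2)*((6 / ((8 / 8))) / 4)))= -5 / 42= -0.12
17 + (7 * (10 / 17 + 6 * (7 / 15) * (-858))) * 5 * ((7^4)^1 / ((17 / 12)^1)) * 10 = -411745948447 / 289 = -1424726465.21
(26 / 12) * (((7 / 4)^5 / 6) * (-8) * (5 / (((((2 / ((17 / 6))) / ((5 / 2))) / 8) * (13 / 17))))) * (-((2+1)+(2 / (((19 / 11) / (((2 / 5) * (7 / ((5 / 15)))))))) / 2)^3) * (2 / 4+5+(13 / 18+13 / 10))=5640690140994531 / 175590400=32124137.43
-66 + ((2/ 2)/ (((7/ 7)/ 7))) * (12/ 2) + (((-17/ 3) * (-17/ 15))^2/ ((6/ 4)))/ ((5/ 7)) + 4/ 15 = 448394/ 30375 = 14.76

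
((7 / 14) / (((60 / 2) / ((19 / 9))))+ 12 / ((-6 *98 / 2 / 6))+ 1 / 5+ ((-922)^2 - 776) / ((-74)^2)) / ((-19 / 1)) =-5617820587 / 688251060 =-8.16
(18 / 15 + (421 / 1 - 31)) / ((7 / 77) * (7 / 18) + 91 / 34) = 5049 / 35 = 144.26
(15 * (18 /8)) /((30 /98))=441 /4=110.25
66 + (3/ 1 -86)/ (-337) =22325/ 337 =66.25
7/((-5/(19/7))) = -19/5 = -3.80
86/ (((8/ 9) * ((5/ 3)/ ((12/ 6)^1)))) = 1161/ 10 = 116.10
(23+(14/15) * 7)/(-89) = -443/1335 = -0.33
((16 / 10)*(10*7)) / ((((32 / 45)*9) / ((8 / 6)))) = 70 / 3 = 23.33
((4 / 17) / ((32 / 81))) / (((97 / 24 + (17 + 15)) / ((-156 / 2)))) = -18954 / 14705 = -1.29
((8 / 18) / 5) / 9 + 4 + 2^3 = 4864 / 405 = 12.01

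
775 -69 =706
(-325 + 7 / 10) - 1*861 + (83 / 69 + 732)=-452.10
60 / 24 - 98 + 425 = 659 / 2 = 329.50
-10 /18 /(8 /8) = -5 /9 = -0.56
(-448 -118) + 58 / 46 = -12989 / 23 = -564.74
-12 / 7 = -1.71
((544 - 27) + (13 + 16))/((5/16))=8736/5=1747.20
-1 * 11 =-11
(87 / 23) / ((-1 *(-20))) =87 / 460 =0.19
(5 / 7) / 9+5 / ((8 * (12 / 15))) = 1735 / 2016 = 0.86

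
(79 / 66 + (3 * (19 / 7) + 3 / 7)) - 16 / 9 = 11075 / 1386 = 7.99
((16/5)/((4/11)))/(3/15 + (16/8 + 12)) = 44/71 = 0.62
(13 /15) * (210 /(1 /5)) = 910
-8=-8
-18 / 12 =-3 / 2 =-1.50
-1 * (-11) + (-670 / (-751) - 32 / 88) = 95237 / 8261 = 11.53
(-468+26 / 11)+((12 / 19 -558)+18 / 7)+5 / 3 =-1018.77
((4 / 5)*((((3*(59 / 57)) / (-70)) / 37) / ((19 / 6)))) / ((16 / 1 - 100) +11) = 708 / 170635675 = 0.00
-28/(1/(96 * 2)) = -5376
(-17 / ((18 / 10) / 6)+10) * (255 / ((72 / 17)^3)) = -14616175 / 93312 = -156.64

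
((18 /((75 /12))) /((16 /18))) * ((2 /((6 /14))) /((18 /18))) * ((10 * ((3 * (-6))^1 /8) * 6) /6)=-1701 /5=-340.20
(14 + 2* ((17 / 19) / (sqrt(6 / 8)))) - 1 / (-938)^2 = 68* sqrt(3) / 57 + 12317815 / 879844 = 16.07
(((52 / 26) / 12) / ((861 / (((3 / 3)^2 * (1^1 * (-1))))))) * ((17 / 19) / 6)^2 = -289 / 67137336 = -0.00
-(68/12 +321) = -980/3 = -326.67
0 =0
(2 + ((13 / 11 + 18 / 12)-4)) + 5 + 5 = 235 / 22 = 10.68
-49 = -49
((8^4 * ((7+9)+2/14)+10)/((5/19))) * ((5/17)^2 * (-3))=-131931630/2023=-65215.83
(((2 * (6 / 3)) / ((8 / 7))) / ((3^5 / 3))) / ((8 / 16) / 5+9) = 5 / 1053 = 0.00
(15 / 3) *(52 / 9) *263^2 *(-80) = -1438715200 / 9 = -159857244.44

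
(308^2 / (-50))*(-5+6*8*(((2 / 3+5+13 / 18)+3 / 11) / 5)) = -41942824 / 375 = -111847.53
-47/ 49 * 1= -47/ 49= -0.96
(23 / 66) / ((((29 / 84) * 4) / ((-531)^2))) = 45395721 / 638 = 71153.17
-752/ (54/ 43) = -16168/ 27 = -598.81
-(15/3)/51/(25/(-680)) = 8/3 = 2.67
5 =5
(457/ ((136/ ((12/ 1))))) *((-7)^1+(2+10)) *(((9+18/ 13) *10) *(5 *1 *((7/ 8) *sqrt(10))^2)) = 5668228125/ 7072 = 801502.85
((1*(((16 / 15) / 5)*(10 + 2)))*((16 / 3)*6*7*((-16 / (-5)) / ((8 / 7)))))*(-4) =-802816 / 125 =-6422.53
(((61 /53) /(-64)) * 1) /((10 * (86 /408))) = -3111 /364640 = -0.01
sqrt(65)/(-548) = -0.01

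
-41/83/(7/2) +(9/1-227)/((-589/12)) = 1471598/342209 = 4.30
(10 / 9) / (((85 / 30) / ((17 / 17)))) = 20 / 51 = 0.39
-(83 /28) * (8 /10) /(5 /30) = -498 /35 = -14.23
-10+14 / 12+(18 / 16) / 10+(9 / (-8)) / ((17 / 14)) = -9.65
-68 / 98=-34 / 49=-0.69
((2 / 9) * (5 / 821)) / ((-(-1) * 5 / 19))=38 / 7389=0.01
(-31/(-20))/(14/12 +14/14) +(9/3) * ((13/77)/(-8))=26109/40040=0.65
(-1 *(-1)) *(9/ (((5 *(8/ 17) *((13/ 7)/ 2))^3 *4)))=15166431/ 70304000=0.22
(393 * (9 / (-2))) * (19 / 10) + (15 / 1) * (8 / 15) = -67043 / 20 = -3352.15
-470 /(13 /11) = -5170 /13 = -397.69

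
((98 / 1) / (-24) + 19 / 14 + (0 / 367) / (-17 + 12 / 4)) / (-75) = 229 / 6300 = 0.04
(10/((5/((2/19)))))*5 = 20/19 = 1.05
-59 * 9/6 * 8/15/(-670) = 118/1675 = 0.07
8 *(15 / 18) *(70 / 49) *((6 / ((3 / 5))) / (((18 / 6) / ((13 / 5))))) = 5200 / 63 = 82.54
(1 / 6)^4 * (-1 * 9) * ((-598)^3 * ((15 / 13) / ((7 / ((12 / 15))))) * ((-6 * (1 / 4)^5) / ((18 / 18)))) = -2056223 / 1792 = -1147.45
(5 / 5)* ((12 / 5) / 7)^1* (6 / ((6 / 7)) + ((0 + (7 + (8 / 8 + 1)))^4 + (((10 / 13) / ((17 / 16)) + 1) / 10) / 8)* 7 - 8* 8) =2432952801 / 154700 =15726.91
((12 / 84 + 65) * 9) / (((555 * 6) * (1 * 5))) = 228 / 6475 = 0.04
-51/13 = -3.92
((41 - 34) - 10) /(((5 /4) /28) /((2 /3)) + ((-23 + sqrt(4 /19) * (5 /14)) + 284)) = -746659872 /64976049779 + 107520 * sqrt(19) /64976049779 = -0.01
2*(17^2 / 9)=578 / 9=64.22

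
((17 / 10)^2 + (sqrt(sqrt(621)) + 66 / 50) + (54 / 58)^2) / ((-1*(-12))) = 23^(1 / 4)*3^(3 / 4) / 12 + 426961 / 1009200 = 0.84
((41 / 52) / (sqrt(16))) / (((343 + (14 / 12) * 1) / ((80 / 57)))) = 82 / 102011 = 0.00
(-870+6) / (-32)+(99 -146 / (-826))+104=95063 / 413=230.18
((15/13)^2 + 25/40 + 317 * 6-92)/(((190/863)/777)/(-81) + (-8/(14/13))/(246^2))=-223670635861692915/15584735192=-14351904.80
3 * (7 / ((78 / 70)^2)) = 8575 / 507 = 16.91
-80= -80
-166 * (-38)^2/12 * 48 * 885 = -848552160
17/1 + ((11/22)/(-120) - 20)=-721/240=-3.00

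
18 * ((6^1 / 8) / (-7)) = -27 / 14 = -1.93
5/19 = 0.26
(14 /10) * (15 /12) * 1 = 1.75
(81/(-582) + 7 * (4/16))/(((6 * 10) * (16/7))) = 875/74496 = 0.01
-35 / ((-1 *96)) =35 / 96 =0.36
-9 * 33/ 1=-297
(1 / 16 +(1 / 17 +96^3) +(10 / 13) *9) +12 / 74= 115752723201 / 130832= 884743.21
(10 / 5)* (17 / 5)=34 / 5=6.80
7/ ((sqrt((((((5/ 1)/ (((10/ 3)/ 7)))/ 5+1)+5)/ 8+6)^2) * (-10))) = -56/ 561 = -0.10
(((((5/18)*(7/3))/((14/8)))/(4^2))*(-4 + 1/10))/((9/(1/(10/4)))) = -13/3240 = -0.00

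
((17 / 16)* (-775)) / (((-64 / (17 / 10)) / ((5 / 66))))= 223975 / 135168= 1.66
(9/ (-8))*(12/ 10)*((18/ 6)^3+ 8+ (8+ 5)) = -64.80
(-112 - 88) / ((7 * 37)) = -200 / 259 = -0.77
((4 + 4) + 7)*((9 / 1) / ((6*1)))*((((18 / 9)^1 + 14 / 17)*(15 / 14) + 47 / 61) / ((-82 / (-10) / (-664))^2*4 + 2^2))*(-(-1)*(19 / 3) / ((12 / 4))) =3606439723000 / 80023803979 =45.07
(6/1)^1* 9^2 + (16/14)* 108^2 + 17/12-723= 1099955/84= 13094.70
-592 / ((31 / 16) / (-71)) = 672512 / 31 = 21693.94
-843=-843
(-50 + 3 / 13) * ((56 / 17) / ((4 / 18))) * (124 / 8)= -2527182 / 221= -11435.21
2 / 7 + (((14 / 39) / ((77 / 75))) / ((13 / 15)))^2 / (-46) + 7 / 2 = 4208781439 / 1112793682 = 3.78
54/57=18/19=0.95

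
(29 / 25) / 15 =29 / 375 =0.08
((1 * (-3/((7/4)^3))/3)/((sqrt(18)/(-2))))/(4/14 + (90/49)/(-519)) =1384 * sqrt(2)/6279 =0.31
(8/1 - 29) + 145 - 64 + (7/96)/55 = 316807/5280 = 60.00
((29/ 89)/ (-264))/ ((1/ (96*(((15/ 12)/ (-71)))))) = 145/ 69509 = 0.00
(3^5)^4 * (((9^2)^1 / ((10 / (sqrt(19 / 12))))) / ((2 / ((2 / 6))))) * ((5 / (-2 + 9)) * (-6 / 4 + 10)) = 533478013353 * sqrt(57) / 112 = 35961345318.50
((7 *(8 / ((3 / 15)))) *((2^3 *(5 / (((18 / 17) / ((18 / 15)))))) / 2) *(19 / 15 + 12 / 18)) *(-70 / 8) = -966280 / 9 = -107364.44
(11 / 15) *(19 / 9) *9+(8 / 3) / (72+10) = 13.97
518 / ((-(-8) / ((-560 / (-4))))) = 9065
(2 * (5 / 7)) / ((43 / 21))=30 / 43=0.70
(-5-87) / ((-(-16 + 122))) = 46 / 53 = 0.87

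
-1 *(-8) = 8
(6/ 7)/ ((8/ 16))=12/ 7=1.71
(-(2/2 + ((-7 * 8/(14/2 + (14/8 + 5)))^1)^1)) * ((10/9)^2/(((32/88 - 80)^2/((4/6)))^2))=1124695/26830203724944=0.00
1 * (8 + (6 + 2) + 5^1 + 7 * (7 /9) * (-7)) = -154 /9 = -17.11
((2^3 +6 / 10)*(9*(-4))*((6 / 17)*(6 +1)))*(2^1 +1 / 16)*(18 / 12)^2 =-2413719 / 680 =-3549.59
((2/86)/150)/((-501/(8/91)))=-4/147030975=-0.00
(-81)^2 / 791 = 6561 / 791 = 8.29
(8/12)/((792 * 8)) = 1/9504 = 0.00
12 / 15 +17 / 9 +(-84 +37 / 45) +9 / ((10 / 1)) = -7163 / 90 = -79.59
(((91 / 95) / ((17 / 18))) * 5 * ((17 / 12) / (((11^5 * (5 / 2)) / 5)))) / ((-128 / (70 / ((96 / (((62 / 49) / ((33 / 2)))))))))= -2015 / 51701236224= -0.00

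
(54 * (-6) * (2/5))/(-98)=324/245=1.32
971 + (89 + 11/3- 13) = 3152/3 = 1050.67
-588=-588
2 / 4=1 / 2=0.50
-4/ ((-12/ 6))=2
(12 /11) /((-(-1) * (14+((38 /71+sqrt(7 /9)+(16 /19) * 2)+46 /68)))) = 3838721663016 /59291758301479 - 75732838416 * sqrt(7) /59291758301479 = 0.06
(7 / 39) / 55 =7 / 2145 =0.00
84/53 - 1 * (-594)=31566/53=595.58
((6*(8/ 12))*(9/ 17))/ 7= 36/ 119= 0.30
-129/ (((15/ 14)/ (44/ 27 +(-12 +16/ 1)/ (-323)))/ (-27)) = 8490608/ 1615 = 5257.34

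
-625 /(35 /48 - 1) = 30000 /13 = 2307.69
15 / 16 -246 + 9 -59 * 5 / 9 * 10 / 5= -43433 / 144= -301.62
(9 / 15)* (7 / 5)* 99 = 83.16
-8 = -8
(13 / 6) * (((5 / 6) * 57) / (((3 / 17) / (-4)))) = -20995 / 9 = -2332.78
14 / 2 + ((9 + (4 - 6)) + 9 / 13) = 191 / 13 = 14.69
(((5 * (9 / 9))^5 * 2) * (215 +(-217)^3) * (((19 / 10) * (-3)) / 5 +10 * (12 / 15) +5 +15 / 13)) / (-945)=2160872274550 / 2457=879475895.22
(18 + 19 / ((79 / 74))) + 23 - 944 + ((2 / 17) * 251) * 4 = -1030195 / 1343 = -767.08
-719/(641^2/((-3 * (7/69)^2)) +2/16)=0.00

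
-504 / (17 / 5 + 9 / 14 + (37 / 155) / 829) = -124.66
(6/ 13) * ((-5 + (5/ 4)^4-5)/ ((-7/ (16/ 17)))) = 5805/ 12376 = 0.47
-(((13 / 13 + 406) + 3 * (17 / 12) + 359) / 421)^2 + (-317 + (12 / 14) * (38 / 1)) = -5712637223 / 19850992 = -287.78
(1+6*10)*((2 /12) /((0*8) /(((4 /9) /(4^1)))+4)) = 61 /24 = 2.54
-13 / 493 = -0.03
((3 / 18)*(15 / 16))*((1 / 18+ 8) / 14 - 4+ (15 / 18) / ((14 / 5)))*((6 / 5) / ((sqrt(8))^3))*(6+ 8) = -197*sqrt(2) / 768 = -0.36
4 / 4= 1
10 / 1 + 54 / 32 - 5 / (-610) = 11415 / 976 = 11.70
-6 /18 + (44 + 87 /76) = 10217 /228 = 44.81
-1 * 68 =-68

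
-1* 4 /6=-2 /3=-0.67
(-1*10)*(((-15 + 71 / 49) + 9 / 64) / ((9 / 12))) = 210275 / 1176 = 178.81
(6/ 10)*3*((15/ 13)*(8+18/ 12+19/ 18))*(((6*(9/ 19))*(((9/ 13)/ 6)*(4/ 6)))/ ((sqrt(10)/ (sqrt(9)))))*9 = 2187*sqrt(10)/ 169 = 40.92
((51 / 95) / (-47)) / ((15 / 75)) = -51 / 893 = -0.06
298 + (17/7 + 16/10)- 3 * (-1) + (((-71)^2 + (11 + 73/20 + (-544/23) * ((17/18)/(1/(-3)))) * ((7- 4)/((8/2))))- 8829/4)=41216347/12880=3200.03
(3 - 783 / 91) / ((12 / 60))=-2550 / 91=-28.02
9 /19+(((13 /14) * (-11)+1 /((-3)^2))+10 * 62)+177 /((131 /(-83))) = 156250483 /313614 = 498.23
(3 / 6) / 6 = 1 / 12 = 0.08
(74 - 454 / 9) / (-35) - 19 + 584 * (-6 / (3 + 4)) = -23411 / 45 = -520.24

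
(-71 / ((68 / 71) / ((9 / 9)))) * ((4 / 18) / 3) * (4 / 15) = -10082 / 6885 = -1.46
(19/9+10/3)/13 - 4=-419/117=-3.58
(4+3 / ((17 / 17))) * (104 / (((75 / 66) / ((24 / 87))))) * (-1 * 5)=-128128 / 145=-883.64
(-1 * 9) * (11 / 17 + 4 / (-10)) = -189 / 85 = -2.22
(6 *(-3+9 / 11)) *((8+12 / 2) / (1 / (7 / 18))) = -784 / 11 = -71.27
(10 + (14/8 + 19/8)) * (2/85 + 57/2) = 547937/1360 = 402.89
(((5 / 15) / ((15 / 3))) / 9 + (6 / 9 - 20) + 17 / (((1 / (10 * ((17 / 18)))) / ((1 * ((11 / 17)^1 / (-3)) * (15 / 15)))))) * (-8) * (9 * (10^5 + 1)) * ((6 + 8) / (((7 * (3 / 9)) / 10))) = 23309033088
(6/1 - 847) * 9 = -7569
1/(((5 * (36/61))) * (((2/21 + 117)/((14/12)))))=2989/885240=0.00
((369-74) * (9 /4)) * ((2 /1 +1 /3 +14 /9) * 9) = 92925 /4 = 23231.25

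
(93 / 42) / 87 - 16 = -19457 / 1218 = -15.97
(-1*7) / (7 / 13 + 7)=-13 / 14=-0.93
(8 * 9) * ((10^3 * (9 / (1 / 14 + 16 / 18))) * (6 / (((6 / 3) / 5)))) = 1224720000 / 121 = 10121652.89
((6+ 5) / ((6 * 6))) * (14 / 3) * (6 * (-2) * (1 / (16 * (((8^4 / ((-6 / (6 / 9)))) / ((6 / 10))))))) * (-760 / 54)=-1463 / 73728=-0.02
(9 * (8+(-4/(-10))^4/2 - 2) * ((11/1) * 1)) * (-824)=-306562608/625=-490500.17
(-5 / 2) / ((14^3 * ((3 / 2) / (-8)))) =5 / 1029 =0.00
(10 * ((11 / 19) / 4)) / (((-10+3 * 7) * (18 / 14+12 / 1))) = 35 / 3534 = 0.01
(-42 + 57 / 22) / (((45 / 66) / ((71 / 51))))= -1207 / 15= -80.47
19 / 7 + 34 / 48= 575 / 168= 3.42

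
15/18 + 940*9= 50765/6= 8460.83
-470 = -470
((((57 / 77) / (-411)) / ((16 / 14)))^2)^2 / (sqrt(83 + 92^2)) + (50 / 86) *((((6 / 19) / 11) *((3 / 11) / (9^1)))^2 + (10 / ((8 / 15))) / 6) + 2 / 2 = 130321 *sqrt(8547) / 180562126646261133312 + 5121554369 / 1818177944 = 2.82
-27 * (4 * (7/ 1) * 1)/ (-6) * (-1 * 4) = -504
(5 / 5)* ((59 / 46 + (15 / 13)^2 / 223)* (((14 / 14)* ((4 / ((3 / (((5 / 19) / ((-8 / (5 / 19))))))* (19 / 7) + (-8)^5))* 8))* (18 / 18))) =-781859050 / 639159120977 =-0.00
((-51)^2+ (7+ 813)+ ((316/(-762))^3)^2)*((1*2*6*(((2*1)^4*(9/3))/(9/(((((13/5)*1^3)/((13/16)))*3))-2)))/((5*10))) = -1071528016117379342848/28888585017633765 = -37091.74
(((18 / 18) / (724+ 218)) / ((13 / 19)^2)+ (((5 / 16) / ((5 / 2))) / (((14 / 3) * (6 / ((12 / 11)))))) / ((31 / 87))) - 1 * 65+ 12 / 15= -487806112949 / 7600112520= -64.18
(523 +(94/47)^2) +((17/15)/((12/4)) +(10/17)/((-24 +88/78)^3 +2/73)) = 10451284105586117/19817454432645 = 527.38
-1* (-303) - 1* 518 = -215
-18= -18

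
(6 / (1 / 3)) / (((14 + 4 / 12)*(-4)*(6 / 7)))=-0.37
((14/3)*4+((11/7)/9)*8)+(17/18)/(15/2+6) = 20.13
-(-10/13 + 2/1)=-16/13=-1.23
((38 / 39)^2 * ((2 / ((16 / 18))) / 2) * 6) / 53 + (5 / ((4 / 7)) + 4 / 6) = 1025137 / 107484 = 9.54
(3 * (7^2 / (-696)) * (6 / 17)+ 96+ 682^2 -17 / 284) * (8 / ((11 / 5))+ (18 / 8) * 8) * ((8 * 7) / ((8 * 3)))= 531946971213 / 22649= 23486554.43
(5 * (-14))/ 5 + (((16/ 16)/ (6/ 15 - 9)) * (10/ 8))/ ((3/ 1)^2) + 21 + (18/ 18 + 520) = 817319/ 1548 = 527.98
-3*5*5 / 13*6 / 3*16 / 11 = -2400 / 143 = -16.78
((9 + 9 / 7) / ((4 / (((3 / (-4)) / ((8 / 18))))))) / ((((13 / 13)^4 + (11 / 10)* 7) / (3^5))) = -121.20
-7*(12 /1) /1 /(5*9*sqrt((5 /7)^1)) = -2.21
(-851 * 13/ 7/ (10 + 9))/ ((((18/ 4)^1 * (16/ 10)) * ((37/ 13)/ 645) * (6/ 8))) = -4178525/ 1197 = -3490.83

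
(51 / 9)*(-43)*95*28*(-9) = 5833380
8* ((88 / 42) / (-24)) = -44 / 63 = -0.70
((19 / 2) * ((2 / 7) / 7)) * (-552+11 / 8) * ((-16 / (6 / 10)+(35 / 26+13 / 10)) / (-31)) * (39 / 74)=-19601369 / 224812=-87.19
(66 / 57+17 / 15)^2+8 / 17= 7898753 / 1380825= 5.72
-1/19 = -0.05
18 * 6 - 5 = 103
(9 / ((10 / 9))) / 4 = 81 / 40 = 2.02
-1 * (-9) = 9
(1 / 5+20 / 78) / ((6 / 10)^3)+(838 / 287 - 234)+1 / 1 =-68894174 / 302211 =-227.97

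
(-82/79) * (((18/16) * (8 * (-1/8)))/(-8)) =-369/2528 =-0.15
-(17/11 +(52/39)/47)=-2441/1551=-1.57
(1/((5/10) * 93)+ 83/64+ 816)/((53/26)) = 63240827/157728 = 400.95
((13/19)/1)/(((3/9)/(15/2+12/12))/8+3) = 2652/11647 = 0.23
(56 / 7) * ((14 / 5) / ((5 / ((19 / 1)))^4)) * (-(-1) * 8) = 116767616 / 3125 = 37365.64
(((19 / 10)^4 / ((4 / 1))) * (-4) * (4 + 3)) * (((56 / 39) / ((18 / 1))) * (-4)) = 6385729 / 219375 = 29.11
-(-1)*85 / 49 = 1.73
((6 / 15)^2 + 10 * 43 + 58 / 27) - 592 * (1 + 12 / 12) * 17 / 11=-10376512 / 7425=-1397.51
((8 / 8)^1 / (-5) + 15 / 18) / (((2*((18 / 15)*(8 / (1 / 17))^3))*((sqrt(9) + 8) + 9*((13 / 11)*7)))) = 209 / 170246062080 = 0.00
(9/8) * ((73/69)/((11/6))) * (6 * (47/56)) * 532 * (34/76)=1574829/2024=778.08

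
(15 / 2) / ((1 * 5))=1.50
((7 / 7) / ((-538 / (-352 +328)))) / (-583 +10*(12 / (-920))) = -69 / 901957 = -0.00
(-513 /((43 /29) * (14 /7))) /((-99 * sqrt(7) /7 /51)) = 84303 * sqrt(7) /946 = 235.78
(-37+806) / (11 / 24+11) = 18456 / 275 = 67.11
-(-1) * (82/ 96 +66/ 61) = 5669/ 2928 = 1.94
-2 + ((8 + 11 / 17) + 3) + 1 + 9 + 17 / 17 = 351 / 17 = 20.65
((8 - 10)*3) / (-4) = 3 / 2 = 1.50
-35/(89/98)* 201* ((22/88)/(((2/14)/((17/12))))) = -13673695/712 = -19204.63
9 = 9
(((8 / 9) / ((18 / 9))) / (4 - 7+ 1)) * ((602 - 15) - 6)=-1162 / 9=-129.11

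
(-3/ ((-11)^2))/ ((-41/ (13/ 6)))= 13/ 9922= 0.00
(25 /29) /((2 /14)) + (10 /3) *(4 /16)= 1195 /174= 6.87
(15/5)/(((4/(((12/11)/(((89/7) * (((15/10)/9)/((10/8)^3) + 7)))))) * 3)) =7875/2601203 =0.00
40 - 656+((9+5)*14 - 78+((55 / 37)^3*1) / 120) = -605371381 / 1215672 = -497.97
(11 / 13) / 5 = 11 / 65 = 0.17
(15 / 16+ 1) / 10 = 31 / 160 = 0.19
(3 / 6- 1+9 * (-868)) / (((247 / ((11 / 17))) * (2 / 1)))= -171875 / 16796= -10.23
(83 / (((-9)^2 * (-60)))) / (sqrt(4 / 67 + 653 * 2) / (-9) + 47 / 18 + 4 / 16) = 572783 / 93054555 + 332 * sqrt(5862902) / 93054555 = 0.01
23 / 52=0.44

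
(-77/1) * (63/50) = -4851/50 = -97.02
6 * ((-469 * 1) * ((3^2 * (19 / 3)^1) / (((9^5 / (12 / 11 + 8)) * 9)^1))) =-1782200 / 649539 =-2.74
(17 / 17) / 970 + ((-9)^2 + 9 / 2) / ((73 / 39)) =1617269 / 35405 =45.68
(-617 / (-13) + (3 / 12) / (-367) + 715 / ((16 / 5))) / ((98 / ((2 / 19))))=20679297 / 71068816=0.29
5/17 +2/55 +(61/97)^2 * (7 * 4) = 100323161/8797415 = 11.40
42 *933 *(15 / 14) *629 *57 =1505288205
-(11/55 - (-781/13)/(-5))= 768/65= 11.82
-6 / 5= -1.20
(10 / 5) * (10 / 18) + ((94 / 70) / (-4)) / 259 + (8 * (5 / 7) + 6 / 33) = 25149427 / 3589740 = 7.01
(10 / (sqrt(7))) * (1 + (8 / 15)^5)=1584286 * sqrt(7) / 1063125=3.94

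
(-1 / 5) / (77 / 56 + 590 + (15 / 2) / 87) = -232 / 686095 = -0.00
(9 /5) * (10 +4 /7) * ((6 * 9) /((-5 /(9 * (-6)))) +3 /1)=1952046 /175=11154.55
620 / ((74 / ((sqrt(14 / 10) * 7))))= 69.39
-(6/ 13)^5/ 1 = -0.02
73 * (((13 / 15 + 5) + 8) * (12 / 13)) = 4672 / 5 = 934.40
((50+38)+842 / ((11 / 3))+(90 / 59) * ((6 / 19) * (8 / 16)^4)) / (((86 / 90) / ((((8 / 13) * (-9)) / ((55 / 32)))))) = -81225923904 / 75823319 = -1071.25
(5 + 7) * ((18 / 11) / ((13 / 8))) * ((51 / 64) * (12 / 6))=2754 / 143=19.26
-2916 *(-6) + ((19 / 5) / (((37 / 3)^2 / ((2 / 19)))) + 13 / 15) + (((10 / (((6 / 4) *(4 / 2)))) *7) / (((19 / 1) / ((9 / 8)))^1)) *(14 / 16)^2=1747732150879 / 99882240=17497.93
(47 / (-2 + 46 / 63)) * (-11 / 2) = 32571 / 160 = 203.57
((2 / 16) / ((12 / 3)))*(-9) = -9 / 32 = -0.28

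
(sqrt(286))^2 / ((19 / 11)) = 3146 / 19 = 165.58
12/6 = 2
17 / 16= 1.06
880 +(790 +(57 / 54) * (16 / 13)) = 195542 / 117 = 1671.30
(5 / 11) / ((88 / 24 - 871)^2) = 45 / 74474444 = 0.00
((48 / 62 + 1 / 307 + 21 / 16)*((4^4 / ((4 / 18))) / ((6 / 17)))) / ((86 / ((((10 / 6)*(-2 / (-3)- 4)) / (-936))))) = 135252425 / 287280162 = 0.47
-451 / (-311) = 451 / 311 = 1.45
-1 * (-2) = 2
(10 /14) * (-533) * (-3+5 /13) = 995.71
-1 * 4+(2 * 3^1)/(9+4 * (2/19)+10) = -454/123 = -3.69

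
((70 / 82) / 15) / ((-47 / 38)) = -0.05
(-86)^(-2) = 1 / 7396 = 0.00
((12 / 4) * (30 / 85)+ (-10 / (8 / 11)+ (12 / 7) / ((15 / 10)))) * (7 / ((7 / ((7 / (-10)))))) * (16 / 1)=10994 / 85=129.34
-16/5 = -3.20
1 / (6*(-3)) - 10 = -181 / 18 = -10.06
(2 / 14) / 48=1 / 336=0.00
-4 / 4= -1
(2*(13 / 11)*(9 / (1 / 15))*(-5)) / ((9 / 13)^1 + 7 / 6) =-273780 / 319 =-858.24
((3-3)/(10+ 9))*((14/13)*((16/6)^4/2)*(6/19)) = 0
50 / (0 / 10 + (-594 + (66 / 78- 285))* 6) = -325 / 34248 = -0.01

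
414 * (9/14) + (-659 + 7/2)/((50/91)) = -648807/700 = -926.87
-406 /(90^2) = -203 /4050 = -0.05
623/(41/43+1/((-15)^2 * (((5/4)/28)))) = 30137625/50941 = 591.62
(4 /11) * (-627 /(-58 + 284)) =-114 /113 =-1.01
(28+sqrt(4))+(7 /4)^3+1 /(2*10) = 11331 /320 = 35.41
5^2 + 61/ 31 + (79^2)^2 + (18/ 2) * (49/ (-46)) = 55542840291/ 1426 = 38950098.38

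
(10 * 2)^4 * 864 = 138240000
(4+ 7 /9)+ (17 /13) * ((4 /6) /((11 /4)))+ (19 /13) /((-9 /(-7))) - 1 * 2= 5446 /1287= 4.23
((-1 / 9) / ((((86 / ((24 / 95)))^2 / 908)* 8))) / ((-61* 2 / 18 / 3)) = 49032 / 1017920725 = 0.00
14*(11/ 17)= 9.06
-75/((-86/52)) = 1950/43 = 45.35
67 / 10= 6.70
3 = 3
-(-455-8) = 463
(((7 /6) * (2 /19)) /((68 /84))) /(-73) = -49 /23579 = -0.00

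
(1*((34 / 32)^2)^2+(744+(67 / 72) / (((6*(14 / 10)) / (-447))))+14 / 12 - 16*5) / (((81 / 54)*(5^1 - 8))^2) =2547128831 / 83607552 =30.47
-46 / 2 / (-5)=23 / 5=4.60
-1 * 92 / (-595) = 92 / 595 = 0.15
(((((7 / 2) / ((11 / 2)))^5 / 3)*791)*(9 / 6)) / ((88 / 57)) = 757777209 / 28344976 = 26.73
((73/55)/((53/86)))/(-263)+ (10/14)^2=18858503/37565605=0.50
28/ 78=14/ 39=0.36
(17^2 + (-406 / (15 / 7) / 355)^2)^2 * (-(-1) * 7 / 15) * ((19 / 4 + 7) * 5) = 22137354106368256961009 / 9648497629687500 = 2294383.54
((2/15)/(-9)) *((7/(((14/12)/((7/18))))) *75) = -2.59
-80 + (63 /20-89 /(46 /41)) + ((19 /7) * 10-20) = -479887 /3220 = -149.03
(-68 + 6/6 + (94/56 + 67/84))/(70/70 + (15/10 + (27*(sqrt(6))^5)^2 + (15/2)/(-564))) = -509480/44760106419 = -0.00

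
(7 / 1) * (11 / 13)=77 / 13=5.92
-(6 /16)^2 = -9 /64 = -0.14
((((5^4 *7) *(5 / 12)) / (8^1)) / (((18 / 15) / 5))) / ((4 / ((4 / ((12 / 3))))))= 546875 / 2304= 237.36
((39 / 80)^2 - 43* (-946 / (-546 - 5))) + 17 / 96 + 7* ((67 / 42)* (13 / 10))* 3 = -315905827 / 10579200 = -29.86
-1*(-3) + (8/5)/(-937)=14047/4685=3.00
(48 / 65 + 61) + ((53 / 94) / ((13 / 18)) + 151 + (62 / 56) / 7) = 9841977 / 46060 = 213.68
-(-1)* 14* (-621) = -8694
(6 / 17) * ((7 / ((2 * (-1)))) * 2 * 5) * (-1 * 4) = 840 / 17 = 49.41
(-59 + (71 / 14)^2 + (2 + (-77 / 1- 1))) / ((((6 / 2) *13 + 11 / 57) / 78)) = -47614437 / 218932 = -217.49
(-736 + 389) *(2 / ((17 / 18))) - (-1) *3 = -12441 / 17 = -731.82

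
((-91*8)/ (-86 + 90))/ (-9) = 182/ 9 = 20.22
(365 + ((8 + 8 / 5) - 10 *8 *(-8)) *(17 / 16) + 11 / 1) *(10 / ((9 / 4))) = 4738.67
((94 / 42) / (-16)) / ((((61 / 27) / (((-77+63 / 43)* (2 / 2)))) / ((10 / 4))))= 61335 / 5246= 11.69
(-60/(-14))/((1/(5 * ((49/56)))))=75/4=18.75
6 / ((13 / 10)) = 60 / 13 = 4.62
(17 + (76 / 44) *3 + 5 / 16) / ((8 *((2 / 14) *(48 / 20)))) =138565 / 16896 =8.20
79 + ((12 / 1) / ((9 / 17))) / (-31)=7279 / 93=78.27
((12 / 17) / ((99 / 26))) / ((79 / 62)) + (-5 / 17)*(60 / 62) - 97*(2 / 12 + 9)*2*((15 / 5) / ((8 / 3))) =-21990622741 / 10991112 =-2000.76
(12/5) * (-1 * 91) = -1092/5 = -218.40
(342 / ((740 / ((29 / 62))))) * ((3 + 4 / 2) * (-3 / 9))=-1653 / 4588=-0.36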